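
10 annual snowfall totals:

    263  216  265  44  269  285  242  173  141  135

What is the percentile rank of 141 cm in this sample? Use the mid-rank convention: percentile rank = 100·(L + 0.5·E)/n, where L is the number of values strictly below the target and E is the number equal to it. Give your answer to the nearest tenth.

Sorted: 44, 135, 141, 173, 216, 242, 263, 265, 269, 285.
Count below 141: L = 2; count equal: E = 1; n = 10.
Percentile rank = 100·(2 + 0.5·1)/10 = 100·2.5/10 = 25.

25.0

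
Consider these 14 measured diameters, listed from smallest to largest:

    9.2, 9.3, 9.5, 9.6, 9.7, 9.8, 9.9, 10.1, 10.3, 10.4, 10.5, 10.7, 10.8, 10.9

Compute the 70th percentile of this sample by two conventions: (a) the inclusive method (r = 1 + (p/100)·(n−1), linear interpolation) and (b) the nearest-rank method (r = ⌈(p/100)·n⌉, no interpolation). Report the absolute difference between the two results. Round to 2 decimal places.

0.01

n = 14.
(a) r = 10.1; between ranks 10 (10.4) and 11 (10.5): 10.41.
(b) the nearest-rank method: rank 10 → 10.4.
|10.41 − 10.4| = 0.01.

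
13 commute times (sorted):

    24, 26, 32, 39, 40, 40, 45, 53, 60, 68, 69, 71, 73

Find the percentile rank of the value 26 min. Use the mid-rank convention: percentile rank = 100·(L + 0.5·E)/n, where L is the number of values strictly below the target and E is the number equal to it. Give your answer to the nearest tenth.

Count below 26: L = 1; count equal: E = 1; n = 13.
Percentile rank = 100·(1 + 0.5·1)/13 = 100·1.5/13 = 11.54.

11.5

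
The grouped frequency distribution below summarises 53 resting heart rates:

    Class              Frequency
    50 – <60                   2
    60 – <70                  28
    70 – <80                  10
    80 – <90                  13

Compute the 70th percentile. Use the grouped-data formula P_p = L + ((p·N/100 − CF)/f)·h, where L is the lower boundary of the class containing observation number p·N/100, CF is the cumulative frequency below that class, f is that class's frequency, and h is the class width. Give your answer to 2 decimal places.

N = 53; target position k = 70/100 · 53 = 37.1.
Cumulative frequencies: 2, 30, 40, 53.
Observation 37.1 falls in the class 70 – <80.
L = 70, CF = 30, f = 10, h = 10.
P70 = 70 + ((37.1 − 30)/10)·10 = 70 + 7.1 = 77.1.

77.10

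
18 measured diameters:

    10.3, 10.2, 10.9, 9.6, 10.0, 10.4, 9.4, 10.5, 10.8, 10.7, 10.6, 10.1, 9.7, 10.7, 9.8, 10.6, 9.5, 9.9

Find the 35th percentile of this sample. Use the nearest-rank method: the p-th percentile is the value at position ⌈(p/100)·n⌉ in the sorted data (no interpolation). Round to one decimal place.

Sorted: 9.4, 9.5, 9.6, 9.7, 9.8, 9.9, 10.0, 10.1, 10.2, 10.3, 10.4, 10.5, 10.6, 10.6, 10.7, 10.7, 10.8, 10.9.
n = 18.
Position = ⌈35/100 · 18⌉ = ⌈6.3⌉ = 7.
The value at rank 7 is 10.0.

10.0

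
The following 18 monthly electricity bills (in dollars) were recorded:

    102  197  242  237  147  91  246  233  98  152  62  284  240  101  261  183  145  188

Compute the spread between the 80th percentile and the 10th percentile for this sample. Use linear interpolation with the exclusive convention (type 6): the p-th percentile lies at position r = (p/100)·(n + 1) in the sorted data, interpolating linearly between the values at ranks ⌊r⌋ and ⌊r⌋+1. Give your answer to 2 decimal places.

154.70

Sorted: 62, 91, 98, 101, 102, 145, 147, 152, 183, 188, 197, 233, 237, 240, 242, 246, 261, 284.
n = 18.
P10: r = 1.9; ranks 1–2 are 62, 91; interpolating gives 88.1.
P80: r = 15.2; ranks 15–16 are 242, 246; interpolating gives 242.8.
Difference: 242.8 − 88.1 = 154.7.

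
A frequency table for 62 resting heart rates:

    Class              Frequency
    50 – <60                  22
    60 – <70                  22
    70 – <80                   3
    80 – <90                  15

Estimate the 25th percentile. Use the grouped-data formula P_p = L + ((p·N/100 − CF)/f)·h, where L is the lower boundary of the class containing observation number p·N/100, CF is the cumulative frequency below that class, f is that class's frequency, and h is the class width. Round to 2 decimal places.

N = 62; target position k = 25/100 · 62 = 15.5.
Cumulative frequencies: 22, 44, 47, 62.
Observation 15.5 falls in the class 50 – <60.
L = 50, CF = 0, f = 22, h = 10.
P25 = 50 + ((15.5 − 0)/22)·10 = 50 + 7.04545 = 57.0455.

57.05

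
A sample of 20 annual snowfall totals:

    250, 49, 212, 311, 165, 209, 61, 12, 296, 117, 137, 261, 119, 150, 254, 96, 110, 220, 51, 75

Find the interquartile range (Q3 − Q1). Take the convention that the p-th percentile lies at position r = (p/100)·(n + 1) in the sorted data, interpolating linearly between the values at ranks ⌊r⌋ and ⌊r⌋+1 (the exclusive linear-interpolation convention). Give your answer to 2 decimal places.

162.25

Sorted: 12, 49, 51, 61, 75, 96, 110, 117, 119, 137, 150, 165, 209, 212, 220, 250, 254, 261, 296, 311.
n = 20.
P25: r = 5.25; ranks 5–6 are 75, 96; interpolating gives 80.25.
P75: r = 15.75; ranks 15–16 are 220, 250; interpolating gives 242.5.
Difference: 242.5 − 80.25 = 162.25.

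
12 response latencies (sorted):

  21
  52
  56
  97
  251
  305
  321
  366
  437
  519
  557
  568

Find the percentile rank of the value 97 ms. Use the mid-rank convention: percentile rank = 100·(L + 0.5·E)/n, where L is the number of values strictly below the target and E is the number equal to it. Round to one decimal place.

Count below 97: L = 3; count equal: E = 1; n = 12.
Percentile rank = 100·(3 + 0.5·1)/12 = 100·3.5/12 = 29.17.

29.2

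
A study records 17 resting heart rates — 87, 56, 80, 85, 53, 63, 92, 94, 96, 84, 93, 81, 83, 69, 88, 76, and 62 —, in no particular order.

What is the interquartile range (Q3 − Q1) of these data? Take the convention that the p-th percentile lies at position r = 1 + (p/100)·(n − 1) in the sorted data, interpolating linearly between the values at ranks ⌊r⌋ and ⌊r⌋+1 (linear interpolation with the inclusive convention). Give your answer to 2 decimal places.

19.00

Sorted: 53, 56, 62, 63, 69, 76, 80, 81, 83, 84, 85, 87, 88, 92, 93, 94, 96.
n = 17.
P25: r = 5 (integer) → 69.
P75: r = 13 (integer) → 88.
Difference: 88 − 69 = 19.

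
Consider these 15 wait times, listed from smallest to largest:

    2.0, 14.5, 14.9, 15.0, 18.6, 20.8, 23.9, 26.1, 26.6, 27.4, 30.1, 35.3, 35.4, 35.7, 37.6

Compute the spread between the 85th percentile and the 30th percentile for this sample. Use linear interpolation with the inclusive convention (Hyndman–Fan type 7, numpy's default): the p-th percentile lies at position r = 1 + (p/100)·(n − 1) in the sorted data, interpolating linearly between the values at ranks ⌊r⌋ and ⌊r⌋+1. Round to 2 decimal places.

16.35

n = 15.
P30: r = 5.2; ranks 5–6 are 18.6, 20.8; interpolating gives 19.04.
P85: r = 12.9; ranks 12–13 are 35.3, 35.4; interpolating gives 35.39.
Difference: 35.39 − 19.04 = 16.35.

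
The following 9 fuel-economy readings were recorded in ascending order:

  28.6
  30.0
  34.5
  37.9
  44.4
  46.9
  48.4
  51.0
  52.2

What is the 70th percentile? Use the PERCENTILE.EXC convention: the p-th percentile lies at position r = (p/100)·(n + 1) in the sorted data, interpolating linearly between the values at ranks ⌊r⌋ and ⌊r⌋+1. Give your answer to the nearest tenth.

n = 9.
r = (70/100)·(9 + 1) = 7.
r is an integer, so P70 is the value at rank 7: 48.4.

48.4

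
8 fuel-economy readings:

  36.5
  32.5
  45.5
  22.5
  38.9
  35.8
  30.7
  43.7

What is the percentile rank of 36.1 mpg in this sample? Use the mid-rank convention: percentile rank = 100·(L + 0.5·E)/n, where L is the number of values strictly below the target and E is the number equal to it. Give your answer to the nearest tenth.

50.0

Sorted: 22.5, 30.7, 32.5, 35.8, 36.5, 38.9, 43.7, 45.5.
Count below 36.1: L = 4; count equal: E = 0; n = 8.
Percentile rank = 100·(4 + 0.5·0)/8 = 100·4/8 = 50.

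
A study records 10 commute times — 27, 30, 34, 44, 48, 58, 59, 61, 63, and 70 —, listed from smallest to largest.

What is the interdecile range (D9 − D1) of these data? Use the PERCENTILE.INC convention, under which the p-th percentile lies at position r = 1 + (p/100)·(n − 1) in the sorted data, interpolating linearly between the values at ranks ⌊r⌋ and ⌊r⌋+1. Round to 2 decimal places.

n = 10.
P10: r = 1.9; ranks 1–2 are 27, 30; interpolating gives 29.7.
P90: r = 9.1; ranks 9–10 are 63, 70; interpolating gives 63.7.
Difference: 63.7 − 29.7 = 34.

34.00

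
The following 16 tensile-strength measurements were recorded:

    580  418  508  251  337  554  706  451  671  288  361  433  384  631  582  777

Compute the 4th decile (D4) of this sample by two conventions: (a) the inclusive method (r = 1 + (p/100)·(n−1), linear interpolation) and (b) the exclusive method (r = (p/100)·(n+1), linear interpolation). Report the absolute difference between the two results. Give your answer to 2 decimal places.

3.00

Sorted: 251, 288, 337, 361, 384, 418, 433, 451, 508, 554, 580, 582, 631, 671, 706, 777.
n = 16.
(a) r = 7 → value at rank 7 = 433.
(b) r = 6.8; between ranks 6 (418) and 7 (433): 430.
|433 − 430| = 3.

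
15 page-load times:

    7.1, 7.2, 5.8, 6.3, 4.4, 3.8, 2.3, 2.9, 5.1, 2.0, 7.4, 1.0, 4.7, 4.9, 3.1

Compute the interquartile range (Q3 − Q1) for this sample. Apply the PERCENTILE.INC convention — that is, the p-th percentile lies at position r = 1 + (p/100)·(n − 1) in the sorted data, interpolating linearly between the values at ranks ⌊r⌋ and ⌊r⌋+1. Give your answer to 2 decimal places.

3.05

Sorted: 1.0, 2.0, 2.3, 2.9, 3.1, 3.8, 4.4, 4.7, 4.9, 5.1, 5.8, 6.3, 7.1, 7.2, 7.4.
n = 15.
P25: r = 4.5; ranks 4–5 are 2.9, 3.1; interpolating gives 3.
P75: r = 11.5; ranks 11–12 are 5.8, 6.3; interpolating gives 6.05.
Difference: 6.05 − 3 = 3.05.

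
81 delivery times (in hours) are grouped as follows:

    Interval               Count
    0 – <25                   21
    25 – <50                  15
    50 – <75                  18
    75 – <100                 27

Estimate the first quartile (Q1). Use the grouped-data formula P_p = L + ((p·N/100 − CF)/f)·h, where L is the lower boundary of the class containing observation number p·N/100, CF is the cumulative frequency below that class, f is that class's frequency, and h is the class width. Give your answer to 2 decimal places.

N = 81; target position k = 25/100 · 81 = 20.25.
Cumulative frequencies: 21, 36, 54, 81.
Observation 20.25 falls in the class 0 – <25.
L = 0, CF = 0, f = 21, h = 25.
P25 = 0 + ((20.25 − 0)/21)·25 = 0 + 24.1071 = 24.1071.

24.11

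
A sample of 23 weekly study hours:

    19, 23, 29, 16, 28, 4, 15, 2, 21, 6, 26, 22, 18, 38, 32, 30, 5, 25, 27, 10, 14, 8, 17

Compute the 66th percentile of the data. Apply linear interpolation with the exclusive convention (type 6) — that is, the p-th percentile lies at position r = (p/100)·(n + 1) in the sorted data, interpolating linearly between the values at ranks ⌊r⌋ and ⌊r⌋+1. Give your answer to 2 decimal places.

24.68

Sorted: 2, 4, 5, 6, 8, 10, 14, 15, 16, 17, 18, 19, 21, 22, 23, 25, 26, 27, 28, 29, 30, 32, 38.
n = 23.
r = (66/100)·(23 + 1) = 15.84.
Rank 15 is 23 and rank 16 is 25.
Interpolate: 23 + 0.84·(25 − 23) = 23 + 0.84·2 = 24.68.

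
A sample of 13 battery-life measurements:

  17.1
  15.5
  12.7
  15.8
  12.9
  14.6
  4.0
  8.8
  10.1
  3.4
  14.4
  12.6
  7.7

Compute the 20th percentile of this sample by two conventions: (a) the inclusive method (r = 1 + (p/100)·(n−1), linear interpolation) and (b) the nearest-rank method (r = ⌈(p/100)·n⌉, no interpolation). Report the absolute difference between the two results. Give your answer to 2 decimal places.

0.44

Sorted: 3.4, 4.0, 7.7, 8.8, 10.1, 12.6, 12.7, 12.9, 14.4, 14.6, 15.5, 15.8, 17.1.
n = 13.
(a) r = 3.4; between ranks 3 (7.7) and 4 (8.8): 8.14.
(b) the nearest-rank method: rank 3 → 7.7.
|8.14 − 7.7| = 0.44.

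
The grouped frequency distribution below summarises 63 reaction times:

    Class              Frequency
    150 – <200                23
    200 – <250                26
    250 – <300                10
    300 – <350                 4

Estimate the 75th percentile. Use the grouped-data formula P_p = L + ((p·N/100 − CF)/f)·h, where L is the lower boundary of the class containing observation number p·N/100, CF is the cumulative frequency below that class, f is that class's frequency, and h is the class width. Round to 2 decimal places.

246.63

N = 63; target position k = 75/100 · 63 = 47.25.
Cumulative frequencies: 23, 49, 59, 63.
Observation 47.25 falls in the class 200 – <250.
L = 200, CF = 23, f = 26, h = 50.
P75 = 200 + ((47.25 − 23)/26)·50 = 200 + 46.6346 = 246.635.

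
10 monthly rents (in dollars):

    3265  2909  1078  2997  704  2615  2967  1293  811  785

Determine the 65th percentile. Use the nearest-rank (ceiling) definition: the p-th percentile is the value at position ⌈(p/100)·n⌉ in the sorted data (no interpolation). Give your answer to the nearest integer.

Sorted: 704, 785, 811, 1078, 1293, 2615, 2909, 2967, 2997, 3265.
n = 10.
Position = ⌈65/100 · 10⌉ = ⌈6.5⌉ = 7.
The value at rank 7 is 2909.

2909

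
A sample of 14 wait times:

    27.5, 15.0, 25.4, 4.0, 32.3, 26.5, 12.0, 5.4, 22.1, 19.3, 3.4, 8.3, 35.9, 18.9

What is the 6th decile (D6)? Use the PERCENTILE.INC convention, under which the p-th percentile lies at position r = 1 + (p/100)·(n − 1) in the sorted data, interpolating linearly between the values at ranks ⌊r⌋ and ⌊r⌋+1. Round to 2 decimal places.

Sorted: 3.4, 4.0, 5.4, 8.3, 12.0, 15.0, 18.9, 19.3, 22.1, 25.4, 26.5, 27.5, 32.3, 35.9.
n = 14.
r = 1 + (60/100)·(14 − 1) = 1 + 7.8 = 8.8.
Rank 8 is 19.3 and rank 9 is 22.1.
Interpolate: 19.3 + 0.8·(22.1 − 19.3) = 19.3 + 0.8·2.8 = 21.54.

21.54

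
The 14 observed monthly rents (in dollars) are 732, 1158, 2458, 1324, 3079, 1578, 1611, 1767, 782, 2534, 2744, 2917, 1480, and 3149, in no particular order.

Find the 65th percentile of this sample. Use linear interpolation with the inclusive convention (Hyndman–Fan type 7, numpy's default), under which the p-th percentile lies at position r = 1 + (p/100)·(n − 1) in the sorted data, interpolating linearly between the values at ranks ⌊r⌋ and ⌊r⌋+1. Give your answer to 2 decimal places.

Sorted: 732, 782, 1158, 1324, 1480, 1578, 1611, 1767, 2458, 2534, 2744, 2917, 3079, 3149.
n = 14.
r = 1 + (65/100)·(14 − 1) = 1 + 8.45 = 9.45.
Rank 9 is 2458 and rank 10 is 2534.
Interpolate: 2458 + 0.45·(2534 − 2458) = 2458 + 0.45·76 = 2492.2.

2492.20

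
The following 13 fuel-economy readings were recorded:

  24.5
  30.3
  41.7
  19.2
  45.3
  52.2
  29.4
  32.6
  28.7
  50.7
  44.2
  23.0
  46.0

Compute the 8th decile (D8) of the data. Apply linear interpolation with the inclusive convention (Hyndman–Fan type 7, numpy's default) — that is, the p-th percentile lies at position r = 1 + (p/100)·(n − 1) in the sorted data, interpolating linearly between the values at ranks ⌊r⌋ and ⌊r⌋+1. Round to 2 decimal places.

Sorted: 19.2, 23.0, 24.5, 28.7, 29.4, 30.3, 32.6, 41.7, 44.2, 45.3, 46.0, 50.7, 52.2.
n = 13.
r = 1 + (80/100)·(13 − 1) = 1 + 9.6 = 10.6.
Rank 10 is 45.3 and rank 11 is 46.0.
Interpolate: 45.3 + 0.6·(46.0 − 45.3) = 45.3 + 0.6·0.7 = 45.72.

45.72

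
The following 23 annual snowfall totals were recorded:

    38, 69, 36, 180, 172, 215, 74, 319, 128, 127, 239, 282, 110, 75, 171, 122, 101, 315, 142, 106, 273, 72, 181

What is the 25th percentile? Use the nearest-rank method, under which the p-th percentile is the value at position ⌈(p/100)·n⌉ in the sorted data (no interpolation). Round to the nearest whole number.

75

Sorted: 36, 38, 69, 72, 74, 75, 101, 106, 110, 122, 127, 128, 142, 171, 172, 180, 181, 215, 239, 273, 282, 315, 319.
n = 23.
Position = ⌈25/100 · 23⌉ = ⌈5.75⌉ = 6.
The value at rank 6 is 75.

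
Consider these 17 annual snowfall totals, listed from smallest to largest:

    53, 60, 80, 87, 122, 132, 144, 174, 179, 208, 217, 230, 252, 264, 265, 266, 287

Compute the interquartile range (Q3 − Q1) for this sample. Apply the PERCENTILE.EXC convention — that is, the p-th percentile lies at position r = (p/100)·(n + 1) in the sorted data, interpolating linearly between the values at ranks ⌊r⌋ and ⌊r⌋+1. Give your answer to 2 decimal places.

153.50

n = 17.
P25: r = 4.5; ranks 4–5 are 87, 122; interpolating gives 104.5.
P75: r = 13.5; ranks 13–14 are 252, 264; interpolating gives 258.
Difference: 258 − 104.5 = 153.5.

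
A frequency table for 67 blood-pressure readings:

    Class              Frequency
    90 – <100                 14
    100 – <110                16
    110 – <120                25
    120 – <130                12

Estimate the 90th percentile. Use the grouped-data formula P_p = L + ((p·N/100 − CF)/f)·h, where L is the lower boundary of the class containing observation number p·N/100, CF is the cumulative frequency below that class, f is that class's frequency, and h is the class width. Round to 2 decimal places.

N = 67; target position k = 90/100 · 67 = 60.3.
Cumulative frequencies: 14, 30, 55, 67.
Observation 60.3 falls in the class 120 – <130.
L = 120, CF = 55, f = 12, h = 10.
P90 = 120 + ((60.3 − 55)/12)·10 = 120 + 4.41667 = 124.417.

124.42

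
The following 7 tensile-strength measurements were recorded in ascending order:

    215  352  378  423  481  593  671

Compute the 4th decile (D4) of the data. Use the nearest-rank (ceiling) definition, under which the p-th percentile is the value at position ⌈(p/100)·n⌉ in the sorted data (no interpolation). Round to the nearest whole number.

n = 7.
Position = ⌈40/100 · 7⌉ = ⌈2.8⌉ = 3.
The value at rank 3 is 378.

378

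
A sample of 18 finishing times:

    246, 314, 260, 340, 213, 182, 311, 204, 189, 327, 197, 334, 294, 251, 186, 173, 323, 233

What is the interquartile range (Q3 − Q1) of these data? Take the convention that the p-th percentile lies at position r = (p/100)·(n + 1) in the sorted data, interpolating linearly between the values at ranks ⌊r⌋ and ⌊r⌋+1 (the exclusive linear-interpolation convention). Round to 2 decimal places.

Sorted: 173, 182, 186, 189, 197, 204, 213, 233, 246, 251, 260, 294, 311, 314, 323, 327, 334, 340.
n = 18.
P25: r = 4.75; ranks 4–5 are 189, 197; interpolating gives 195.
P75: r = 14.25; ranks 14–15 are 314, 323; interpolating gives 316.25.
Difference: 316.25 − 195 = 121.25.

121.25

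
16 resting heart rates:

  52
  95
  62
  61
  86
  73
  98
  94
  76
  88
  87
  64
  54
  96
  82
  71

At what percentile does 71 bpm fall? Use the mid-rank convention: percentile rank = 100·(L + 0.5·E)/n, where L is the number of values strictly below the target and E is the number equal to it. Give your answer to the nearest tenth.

Sorted: 52, 54, 61, 62, 64, 71, 73, 76, 82, 86, 87, 88, 94, 95, 96, 98.
Count below 71: L = 5; count equal: E = 1; n = 16.
Percentile rank = 100·(5 + 0.5·1)/16 = 100·5.5/16 = 34.38.

34.4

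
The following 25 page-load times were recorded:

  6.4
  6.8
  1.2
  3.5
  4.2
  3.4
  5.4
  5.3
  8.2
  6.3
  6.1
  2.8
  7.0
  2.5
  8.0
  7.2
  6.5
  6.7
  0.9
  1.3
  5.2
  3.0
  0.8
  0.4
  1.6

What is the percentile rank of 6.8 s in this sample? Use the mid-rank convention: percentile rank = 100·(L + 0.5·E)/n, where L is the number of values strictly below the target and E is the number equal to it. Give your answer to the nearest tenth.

82.0

Sorted: 0.4, 0.8, 0.9, 1.2, 1.3, 1.6, 2.5, 2.8, 3.0, 3.4, 3.5, 4.2, 5.2, 5.3, 5.4, 6.1, 6.3, 6.4, 6.5, 6.7, 6.8, 7.0, 7.2, 8.0, 8.2.
Count below 6.8: L = 20; count equal: E = 1; n = 25.
Percentile rank = 100·(20 + 0.5·1)/25 = 100·20.5/25 = 82.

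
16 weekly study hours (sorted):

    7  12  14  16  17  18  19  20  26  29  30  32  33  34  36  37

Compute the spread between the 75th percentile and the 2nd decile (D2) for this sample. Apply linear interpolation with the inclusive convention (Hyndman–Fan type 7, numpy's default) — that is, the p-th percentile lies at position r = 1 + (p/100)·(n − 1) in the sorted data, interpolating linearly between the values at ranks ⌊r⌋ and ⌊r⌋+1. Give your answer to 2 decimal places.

n = 16.
P20: r = 4 (integer) → 16.
P75: r = 12.25; ranks 12–13 are 32, 33; interpolating gives 32.25.
Difference: 32.25 − 16 = 16.25.

16.25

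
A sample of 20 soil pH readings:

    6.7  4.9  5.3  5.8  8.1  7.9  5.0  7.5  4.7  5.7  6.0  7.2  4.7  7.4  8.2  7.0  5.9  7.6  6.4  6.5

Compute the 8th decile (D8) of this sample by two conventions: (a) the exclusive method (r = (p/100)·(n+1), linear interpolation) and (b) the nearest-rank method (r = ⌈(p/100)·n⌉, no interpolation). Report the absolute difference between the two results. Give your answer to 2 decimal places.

Sorted: 4.7, 4.7, 4.9, 5.0, 5.3, 5.7, 5.8, 5.9, 6.0, 6.4, 6.5, 6.7, 7.0, 7.2, 7.4, 7.5, 7.6, 7.9, 8.1, 8.2.
n = 20.
(a) r = 16.8; between ranks 16 (7.5) and 17 (7.6): 7.58.
(b) the nearest-rank method: rank 16 → 7.5.
|7.58 − 7.5| = 0.08.

0.08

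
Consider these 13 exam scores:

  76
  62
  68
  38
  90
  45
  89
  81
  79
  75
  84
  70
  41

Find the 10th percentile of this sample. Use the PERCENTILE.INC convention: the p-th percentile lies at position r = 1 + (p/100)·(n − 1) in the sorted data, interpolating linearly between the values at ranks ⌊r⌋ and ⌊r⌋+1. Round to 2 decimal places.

41.80

Sorted: 38, 41, 45, 62, 68, 70, 75, 76, 79, 81, 84, 89, 90.
n = 13.
r = 1 + (10/100)·(13 − 1) = 1 + 1.2 = 2.2.
Rank 2 is 41 and rank 3 is 45.
Interpolate: 41 + 0.2·(45 − 41) = 41 + 0.2·4 = 41.8.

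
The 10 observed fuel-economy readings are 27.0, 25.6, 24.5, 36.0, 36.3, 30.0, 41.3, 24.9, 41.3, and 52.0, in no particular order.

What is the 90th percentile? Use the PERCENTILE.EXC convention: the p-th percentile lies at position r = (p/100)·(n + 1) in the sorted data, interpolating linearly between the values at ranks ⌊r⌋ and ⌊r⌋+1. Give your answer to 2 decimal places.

Sorted: 24.5, 24.9, 25.6, 27.0, 30.0, 36.0, 36.3, 41.3, 41.3, 52.0.
n = 10.
r = (90/100)·(10 + 1) = 9.9.
Rank 9 is 41.3 and rank 10 is 52.0.
Interpolate: 41.3 + 0.9·(52.0 − 41.3) = 41.3 + 0.9·10.7 = 50.93.

50.93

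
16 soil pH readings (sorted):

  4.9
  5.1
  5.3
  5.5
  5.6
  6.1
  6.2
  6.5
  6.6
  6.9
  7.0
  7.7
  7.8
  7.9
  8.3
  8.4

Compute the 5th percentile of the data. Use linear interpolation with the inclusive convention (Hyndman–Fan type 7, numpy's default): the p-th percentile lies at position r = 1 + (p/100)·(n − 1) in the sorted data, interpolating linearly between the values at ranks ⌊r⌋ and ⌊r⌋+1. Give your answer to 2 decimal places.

n = 16.
r = 1 + (5/100)·(16 − 1) = 1 + 0.75 = 1.75.
Rank 1 is 4.9 and rank 2 is 5.1.
Interpolate: 4.9 + 0.75·(5.1 − 4.9) = 4.9 + 0.75·0.2 = 5.05.

5.05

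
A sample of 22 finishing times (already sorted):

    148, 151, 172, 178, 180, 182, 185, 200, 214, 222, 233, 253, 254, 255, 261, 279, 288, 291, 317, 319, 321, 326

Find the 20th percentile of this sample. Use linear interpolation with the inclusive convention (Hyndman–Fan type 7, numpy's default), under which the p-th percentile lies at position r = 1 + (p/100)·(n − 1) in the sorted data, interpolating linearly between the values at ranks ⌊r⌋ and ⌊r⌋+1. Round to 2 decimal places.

n = 22.
r = 1 + (20/100)·(22 − 1) = 1 + 4.2 = 5.2.
Rank 5 is 180 and rank 6 is 182.
Interpolate: 180 + 0.2·(182 − 180) = 180 + 0.2·2 = 180.4.

180.40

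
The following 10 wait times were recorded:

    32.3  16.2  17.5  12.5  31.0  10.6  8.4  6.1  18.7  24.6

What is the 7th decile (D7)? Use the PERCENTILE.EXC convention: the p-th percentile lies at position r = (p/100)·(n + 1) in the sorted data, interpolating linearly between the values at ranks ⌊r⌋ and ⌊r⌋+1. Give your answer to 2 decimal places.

Sorted: 6.1, 8.4, 10.6, 12.5, 16.2, 17.5, 18.7, 24.6, 31.0, 32.3.
n = 10.
r = (70/100)·(10 + 1) = 7.7.
Rank 7 is 18.7 and rank 8 is 24.6.
Interpolate: 18.7 + 0.7·(24.6 − 18.7) = 18.7 + 0.7·5.9 = 22.83.

22.83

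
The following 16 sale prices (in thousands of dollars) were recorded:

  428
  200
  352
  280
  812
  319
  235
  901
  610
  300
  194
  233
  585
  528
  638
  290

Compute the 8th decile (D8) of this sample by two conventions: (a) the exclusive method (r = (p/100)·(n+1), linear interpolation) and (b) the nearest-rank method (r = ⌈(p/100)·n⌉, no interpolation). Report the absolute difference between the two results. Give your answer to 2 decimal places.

16.80

Sorted: 194, 200, 233, 235, 280, 290, 300, 319, 352, 428, 528, 585, 610, 638, 812, 901.
n = 16.
(a) r = 13.6; between ranks 13 (610) and 14 (638): 626.8.
(b) the nearest-rank method: rank 13 → 610.
|626.8 − 610| = 16.8.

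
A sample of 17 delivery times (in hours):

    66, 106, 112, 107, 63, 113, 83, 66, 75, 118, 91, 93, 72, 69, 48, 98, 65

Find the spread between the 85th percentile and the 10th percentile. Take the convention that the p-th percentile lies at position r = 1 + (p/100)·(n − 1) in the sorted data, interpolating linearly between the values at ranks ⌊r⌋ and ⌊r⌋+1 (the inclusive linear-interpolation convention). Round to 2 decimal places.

45.80

Sorted: 48, 63, 65, 66, 66, 69, 72, 75, 83, 91, 93, 98, 106, 107, 112, 113, 118.
n = 17.
P10: r = 2.6; ranks 2–3 are 63, 65; interpolating gives 64.2.
P85: r = 14.6; ranks 14–15 are 107, 112; interpolating gives 110.
Difference: 110 − 64.2 = 45.8.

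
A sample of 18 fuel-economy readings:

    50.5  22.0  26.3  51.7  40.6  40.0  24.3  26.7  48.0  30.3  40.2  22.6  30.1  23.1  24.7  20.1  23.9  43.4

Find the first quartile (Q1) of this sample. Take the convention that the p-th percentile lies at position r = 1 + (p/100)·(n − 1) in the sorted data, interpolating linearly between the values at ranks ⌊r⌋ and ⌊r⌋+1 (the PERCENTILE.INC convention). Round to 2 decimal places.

24.00

Sorted: 20.1, 22.0, 22.6, 23.1, 23.9, 24.3, 24.7, 26.3, 26.7, 30.1, 30.3, 40.0, 40.2, 40.6, 43.4, 48.0, 50.5, 51.7.
n = 18.
r = 1 + (25/100)·(18 − 1) = 1 + 4.25 = 5.25.
Rank 5 is 23.9 and rank 6 is 24.3.
Interpolate: 23.9 + 0.25·(24.3 − 23.9) = 23.9 + 0.25·0.4 = 24.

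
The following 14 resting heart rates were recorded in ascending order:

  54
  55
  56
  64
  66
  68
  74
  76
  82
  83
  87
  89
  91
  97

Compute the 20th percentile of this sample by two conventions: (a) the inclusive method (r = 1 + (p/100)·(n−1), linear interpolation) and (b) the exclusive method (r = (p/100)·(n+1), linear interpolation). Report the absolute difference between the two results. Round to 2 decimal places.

n = 14.
(a) r = 3.6; between ranks 3 (56) and 4 (64): 60.8.
(b) r = 3 → value at rank 3 = 56.
|60.8 − 56| = 4.8.

4.80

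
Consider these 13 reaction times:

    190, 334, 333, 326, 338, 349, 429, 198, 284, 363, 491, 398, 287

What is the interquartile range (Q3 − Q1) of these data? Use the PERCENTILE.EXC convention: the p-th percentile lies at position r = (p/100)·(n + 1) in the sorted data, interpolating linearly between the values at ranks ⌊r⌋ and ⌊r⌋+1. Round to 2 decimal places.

95.00

Sorted: 190, 198, 284, 287, 326, 333, 334, 338, 349, 363, 398, 429, 491.
n = 13.
P25: r = 3.5; ranks 3–4 are 284, 287; interpolating gives 285.5.
P75: r = 10.5; ranks 10–11 are 363, 398; interpolating gives 380.5.
Difference: 380.5 − 285.5 = 95.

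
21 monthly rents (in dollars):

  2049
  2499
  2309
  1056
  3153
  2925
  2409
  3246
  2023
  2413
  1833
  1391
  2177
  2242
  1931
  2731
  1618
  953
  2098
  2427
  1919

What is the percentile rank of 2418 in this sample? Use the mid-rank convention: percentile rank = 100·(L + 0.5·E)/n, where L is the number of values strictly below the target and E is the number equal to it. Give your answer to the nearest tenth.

Sorted: 953, 1056, 1391, 1618, 1833, 1919, 1931, 2023, 2049, 2098, 2177, 2242, 2309, 2409, 2413, 2427, 2499, 2731, 2925, 3153, 3246.
Count below 2418: L = 15; count equal: E = 0; n = 21.
Percentile rank = 100·(15 + 0.5·0)/21 = 100·15/21 = 71.43.

71.4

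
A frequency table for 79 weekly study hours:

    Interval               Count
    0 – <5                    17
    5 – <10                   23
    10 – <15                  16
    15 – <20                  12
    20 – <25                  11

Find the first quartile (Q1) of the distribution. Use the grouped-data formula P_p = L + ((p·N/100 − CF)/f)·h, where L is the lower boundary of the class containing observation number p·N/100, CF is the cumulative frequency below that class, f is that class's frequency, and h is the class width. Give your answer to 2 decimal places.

5.60

N = 79; target position k = 25/100 · 79 = 19.75.
Cumulative frequencies: 17, 40, 56, 68, 79.
Observation 19.75 falls in the class 5 – <10.
L = 5, CF = 17, f = 23, h = 5.
P25 = 5 + ((19.75 − 17)/23)·5 = 5 + 0.597826 = 5.59783.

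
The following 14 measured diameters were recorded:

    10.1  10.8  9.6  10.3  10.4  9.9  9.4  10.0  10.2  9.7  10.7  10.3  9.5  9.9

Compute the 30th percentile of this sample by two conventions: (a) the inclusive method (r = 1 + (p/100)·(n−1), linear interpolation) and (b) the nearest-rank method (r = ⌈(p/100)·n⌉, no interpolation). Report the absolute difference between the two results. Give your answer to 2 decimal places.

0.02

Sorted: 9.4, 9.5, 9.6, 9.7, 9.9, 9.9, 10.0, 10.1, 10.2, 10.3, 10.3, 10.4, 10.7, 10.8.
n = 14.
(a) r = 4.9; between ranks 4 (9.7) and 5 (9.9): 9.88.
(b) the nearest-rank method: rank 5 → 9.9.
|9.88 − 9.9| = 0.02.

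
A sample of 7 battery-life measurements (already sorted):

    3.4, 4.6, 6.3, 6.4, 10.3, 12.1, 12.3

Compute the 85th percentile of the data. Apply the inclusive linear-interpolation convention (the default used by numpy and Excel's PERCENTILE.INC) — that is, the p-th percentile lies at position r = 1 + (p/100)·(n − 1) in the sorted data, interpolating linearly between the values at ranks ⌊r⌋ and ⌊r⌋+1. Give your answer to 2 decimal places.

12.12

n = 7.
r = 1 + (85/100)·(7 − 1) = 1 + 5.1 = 6.1.
Rank 6 is 12.1 and rank 7 is 12.3.
Interpolate: 12.1 + 0.1·(12.3 − 12.1) = 12.1 + 0.1·0.2 = 12.12.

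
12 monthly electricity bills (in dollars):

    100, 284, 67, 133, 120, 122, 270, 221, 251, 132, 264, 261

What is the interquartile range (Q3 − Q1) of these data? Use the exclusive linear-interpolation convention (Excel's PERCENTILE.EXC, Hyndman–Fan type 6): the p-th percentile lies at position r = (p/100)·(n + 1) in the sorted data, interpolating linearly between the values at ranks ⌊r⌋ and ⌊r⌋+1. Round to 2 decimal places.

142.75

Sorted: 67, 100, 120, 122, 132, 133, 221, 251, 261, 264, 270, 284.
n = 12.
P25: r = 3.25; ranks 3–4 are 120, 122; interpolating gives 120.5.
P75: r = 9.75; ranks 9–10 are 261, 264; interpolating gives 263.25.
Difference: 263.25 − 120.5 = 142.75.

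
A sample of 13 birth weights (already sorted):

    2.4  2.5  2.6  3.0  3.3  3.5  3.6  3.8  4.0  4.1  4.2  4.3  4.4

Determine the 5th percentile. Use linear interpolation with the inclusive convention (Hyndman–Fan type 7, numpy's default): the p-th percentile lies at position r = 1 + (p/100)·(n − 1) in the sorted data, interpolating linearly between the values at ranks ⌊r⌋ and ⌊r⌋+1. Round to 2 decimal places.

2.46

n = 13.
r = 1 + (5/100)·(13 − 1) = 1 + 0.6 = 1.6.
Rank 1 is 2.4 and rank 2 is 2.5.
Interpolate: 2.4 + 0.6·(2.5 − 2.4) = 2.4 + 0.6·0.1 = 2.46.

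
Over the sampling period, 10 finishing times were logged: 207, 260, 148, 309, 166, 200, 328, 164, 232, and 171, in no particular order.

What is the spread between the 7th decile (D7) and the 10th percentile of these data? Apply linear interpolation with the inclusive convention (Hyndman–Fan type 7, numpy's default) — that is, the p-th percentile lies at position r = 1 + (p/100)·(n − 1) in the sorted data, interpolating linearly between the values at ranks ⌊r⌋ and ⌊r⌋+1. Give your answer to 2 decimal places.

78.00

Sorted: 148, 164, 166, 171, 200, 207, 232, 260, 309, 328.
n = 10.
P10: r = 1.9; ranks 1–2 are 148, 164; interpolating gives 162.4.
P70: r = 7.3; ranks 7–8 are 232, 260; interpolating gives 240.4.
Difference: 240.4 − 162.4 = 78.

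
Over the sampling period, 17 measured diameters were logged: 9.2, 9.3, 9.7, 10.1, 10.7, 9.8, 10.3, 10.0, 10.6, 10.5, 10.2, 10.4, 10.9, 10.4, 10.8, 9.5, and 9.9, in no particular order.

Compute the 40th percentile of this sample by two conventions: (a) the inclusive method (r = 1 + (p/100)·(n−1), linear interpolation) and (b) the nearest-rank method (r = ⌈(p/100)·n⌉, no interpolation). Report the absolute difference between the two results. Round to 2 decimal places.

Sorted: 9.2, 9.3, 9.5, 9.7, 9.8, 9.9, 10.0, 10.1, 10.2, 10.3, 10.4, 10.4, 10.5, 10.6, 10.7, 10.8, 10.9.
n = 17.
(a) r = 7.4; between ranks 7 (10.0) and 8 (10.1): 10.04.
(b) the nearest-rank method: rank 7 → 10.
|10.04 − 10| = 0.04.

0.04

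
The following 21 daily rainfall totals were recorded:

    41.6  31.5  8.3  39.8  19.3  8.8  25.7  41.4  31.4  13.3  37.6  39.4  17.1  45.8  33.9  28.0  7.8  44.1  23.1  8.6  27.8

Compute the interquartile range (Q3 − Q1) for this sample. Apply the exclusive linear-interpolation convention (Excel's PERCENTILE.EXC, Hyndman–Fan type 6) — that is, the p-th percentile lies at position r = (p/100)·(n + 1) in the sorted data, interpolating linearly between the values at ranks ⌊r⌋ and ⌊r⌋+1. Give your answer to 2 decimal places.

Sorted: 7.8, 8.3, 8.6, 8.8, 13.3, 17.1, 19.3, 23.1, 25.7, 27.8, 28.0, 31.4, 31.5, 33.9, 37.6, 39.4, 39.8, 41.4, 41.6, 44.1, 45.8.
n = 21.
P25: r = 5.5; ranks 5–6 are 13.3, 17.1; interpolating gives 15.2.
P75: r = 16.5; ranks 16–17 are 39.4, 39.8; interpolating gives 39.6.
Difference: 39.6 − 15.2 = 24.4.

24.40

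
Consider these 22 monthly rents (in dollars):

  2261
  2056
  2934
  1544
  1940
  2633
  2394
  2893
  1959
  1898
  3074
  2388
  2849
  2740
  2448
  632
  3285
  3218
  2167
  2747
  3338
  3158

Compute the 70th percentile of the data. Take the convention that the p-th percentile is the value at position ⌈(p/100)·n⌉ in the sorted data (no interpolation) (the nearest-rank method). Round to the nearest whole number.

2893

Sorted: 632, 1544, 1898, 1940, 1959, 2056, 2167, 2261, 2388, 2394, 2448, 2633, 2740, 2747, 2849, 2893, 2934, 3074, 3158, 3218, 3285, 3338.
n = 22.
Position = ⌈70/100 · 22⌉ = ⌈15.4⌉ = 16.
The value at rank 16 is 2893.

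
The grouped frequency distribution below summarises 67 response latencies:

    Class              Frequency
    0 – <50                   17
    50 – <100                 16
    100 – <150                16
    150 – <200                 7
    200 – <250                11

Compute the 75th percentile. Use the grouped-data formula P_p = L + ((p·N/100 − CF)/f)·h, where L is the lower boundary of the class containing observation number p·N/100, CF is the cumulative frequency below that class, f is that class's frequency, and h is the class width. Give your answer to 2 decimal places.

158.93

N = 67; target position k = 75/100 · 67 = 50.25.
Cumulative frequencies: 17, 33, 49, 56, 67.
Observation 50.25 falls in the class 150 – <200.
L = 150, CF = 49, f = 7, h = 50.
P75 = 150 + ((50.25 − 49)/7)·50 = 150 + 8.92857 = 158.929.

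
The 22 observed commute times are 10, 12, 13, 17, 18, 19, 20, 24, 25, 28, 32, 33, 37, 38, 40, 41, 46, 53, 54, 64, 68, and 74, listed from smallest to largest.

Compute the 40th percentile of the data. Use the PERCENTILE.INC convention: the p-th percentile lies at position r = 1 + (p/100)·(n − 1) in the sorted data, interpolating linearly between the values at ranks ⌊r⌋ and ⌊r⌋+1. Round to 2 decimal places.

26.20

n = 22.
r = 1 + (40/100)·(22 − 1) = 1 + 8.4 = 9.4.
Rank 9 is 25 and rank 10 is 28.
Interpolate: 25 + 0.4·(28 − 25) = 25 + 0.4·3 = 26.2.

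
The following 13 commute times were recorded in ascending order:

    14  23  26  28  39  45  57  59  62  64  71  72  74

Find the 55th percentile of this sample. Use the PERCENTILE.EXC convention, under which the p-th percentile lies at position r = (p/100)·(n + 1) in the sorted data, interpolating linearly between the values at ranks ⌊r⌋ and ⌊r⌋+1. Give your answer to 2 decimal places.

n = 13.
r = (55/100)·(13 + 1) = 7.7.
Rank 7 is 57 and rank 8 is 59.
Interpolate: 57 + 0.7·(59 − 57) = 57 + 0.7·2 = 58.4.

58.40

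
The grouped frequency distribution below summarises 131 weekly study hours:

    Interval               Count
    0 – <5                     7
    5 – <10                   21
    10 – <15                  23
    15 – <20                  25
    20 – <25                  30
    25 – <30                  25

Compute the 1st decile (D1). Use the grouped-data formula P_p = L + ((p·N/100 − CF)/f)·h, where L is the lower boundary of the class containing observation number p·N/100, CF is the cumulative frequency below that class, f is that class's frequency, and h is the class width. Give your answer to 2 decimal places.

6.45

N = 131; target position k = 10/100 · 131 = 13.1.
Cumulative frequencies: 7, 28, 51, 76, 106, 131.
Observation 13.1 falls in the class 5 – <10.
L = 5, CF = 7, f = 21, h = 5.
P10 = 5 + ((13.1 − 7)/21)·5 = 5 + 1.45238 = 6.45238.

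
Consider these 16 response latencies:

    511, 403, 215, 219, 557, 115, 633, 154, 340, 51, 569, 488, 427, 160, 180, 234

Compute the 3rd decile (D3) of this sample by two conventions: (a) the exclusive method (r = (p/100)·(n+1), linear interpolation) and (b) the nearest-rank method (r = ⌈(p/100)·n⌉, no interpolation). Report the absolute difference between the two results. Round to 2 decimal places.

Sorted: 51, 115, 154, 160, 180, 215, 219, 234, 340, 403, 427, 488, 511, 557, 569, 633.
n = 16.
(a) r = 5.1; between ranks 5 (180) and 6 (215): 183.5.
(b) the nearest-rank method: rank 5 → 180.
|183.5 − 180| = 3.5.

3.50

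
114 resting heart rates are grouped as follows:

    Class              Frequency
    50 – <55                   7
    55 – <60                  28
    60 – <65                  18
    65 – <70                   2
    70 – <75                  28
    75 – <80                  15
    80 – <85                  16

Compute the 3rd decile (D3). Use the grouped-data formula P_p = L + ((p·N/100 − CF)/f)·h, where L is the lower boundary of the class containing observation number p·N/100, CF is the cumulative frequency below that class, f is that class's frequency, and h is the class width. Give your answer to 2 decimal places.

N = 114; target position k = 30/100 · 114 = 34.2.
Cumulative frequencies: 7, 35, 53, 55, 83, 98, 114.
Observation 34.2 falls in the class 55 – <60.
L = 55, CF = 7, f = 28, h = 5.
P30 = 55 + ((34.2 − 7)/28)·5 = 55 + 4.85714 = 59.8571.

59.86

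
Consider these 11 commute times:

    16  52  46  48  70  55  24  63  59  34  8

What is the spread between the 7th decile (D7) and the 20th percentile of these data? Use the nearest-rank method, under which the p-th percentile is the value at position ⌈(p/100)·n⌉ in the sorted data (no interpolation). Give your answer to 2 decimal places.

Sorted: 8, 16, 24, 34, 46, 48, 52, 55, 59, 63, 70.
n = 11.
P20: rank ⌈20/100·11⌉ = 3 → 24.
P70: rank ⌈70/100·11⌉ = 8 → 55.
Difference: 55 − 24 = 31.

31.00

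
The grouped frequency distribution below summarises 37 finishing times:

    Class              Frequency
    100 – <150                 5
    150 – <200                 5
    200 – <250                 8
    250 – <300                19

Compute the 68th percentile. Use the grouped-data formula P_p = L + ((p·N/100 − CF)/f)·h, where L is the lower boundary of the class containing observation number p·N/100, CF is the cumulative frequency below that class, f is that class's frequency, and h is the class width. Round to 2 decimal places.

N = 37; target position k = 68/100 · 37 = 25.16.
Cumulative frequencies: 5, 10, 18, 37.
Observation 25.16 falls in the class 250 – <300.
L = 250, CF = 18, f = 19, h = 50.
P68 = 250 + ((25.16 − 18)/19)·50 = 250 + 18.8421 = 268.842.

268.84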